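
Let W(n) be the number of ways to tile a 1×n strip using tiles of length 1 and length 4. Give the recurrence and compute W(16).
Condition on the last tile: it has length 1 (leaving a 1×(n-1) strip) or length 4 (leaving a 1×(n-4) strip), so W(n) = W(n-1) + W(n-4) (order-4 linear recurrence).
For 0 ≤ i < 4 only unit tiles fit, so W(i) = 1.
Iterating the recurrence: W(4) = 2, W(5) = 3, W(6) = 4, W(7) = 5, W(8) = 7, W(9) = 10, W(10) = 14, W(11) = 19, W(12) = 26, W(13) = 36, W(14) = 50, W(15) = 69, W(16) = 95.

W(n) = W(n-1) + W(n-4), with W(i) = 1 for 0 ≤ i < 4; W(16) = 95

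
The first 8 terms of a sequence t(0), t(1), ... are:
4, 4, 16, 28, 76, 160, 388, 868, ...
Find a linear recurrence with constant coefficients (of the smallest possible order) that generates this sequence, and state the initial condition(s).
Look for the lowest-order linear relation among consecutive terms.
Observation: t(n) - 1·t(n-1) - (3)·t(n-2) = 0 holds for the shown terms, and no order-1 relation t(n) = α·t(n-1) + β fits.
Check at n=3: 1·16 + (3)·4 = 28. ✓

t(n) = t(n-1) + 3t(n-2), t(0) = 4, t(1) = 4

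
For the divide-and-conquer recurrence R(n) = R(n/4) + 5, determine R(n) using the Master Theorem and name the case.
Master Theorem template: R(n) = a·R(n/b) + f(n).
Here: a=1, b=4, f(n)=5
Compute log_b(a) = log_4(1) = 0.
f(n) = 5 = Θ(1). Case 2: R(n) = Θ(log n).

Case 2: R(n) = Θ(log n)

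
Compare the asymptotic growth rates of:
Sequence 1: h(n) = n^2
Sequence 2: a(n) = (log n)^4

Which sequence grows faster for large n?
Comparing growth rates:
Growth-rate hierarchy: log n ≺ any polynomial ≺ any exponential cⁿ (c>1) ≺ n! ≺ nⁿ.
polynomial degree 2 dominates polylogarithmic (log n)^4 asymptotically.

h(n) grows faster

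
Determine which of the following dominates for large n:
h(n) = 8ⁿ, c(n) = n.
Comparing growth rates:
Growth-rate hierarchy: log n ≺ any polynomial ≺ any exponential cⁿ (c>1) ≺ n! ≺ nⁿ.
exponential base 8 dominates polynomial degree 1 asymptotically.

h(n) grows faster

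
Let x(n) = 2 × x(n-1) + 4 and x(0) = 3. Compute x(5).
Computing step by step:
x(0) = 3
x(1) = 2 × 3 + 4 = 10
x(2) = 2 × 10 + 4 = 24
x(3) = 2 × 24 + 4 = 52
x(4) = 2 × 52 + 4 = 108
x(5) = 2 × 108 + 4 = 220

220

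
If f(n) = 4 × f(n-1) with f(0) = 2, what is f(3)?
Computing step by step:
f(0) = 2
f(1) = 4 × 2 = 8
f(2) = 4 × 8 = 32
f(3) = 4 × 32 = 128

128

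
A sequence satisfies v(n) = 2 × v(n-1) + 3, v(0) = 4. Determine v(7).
Computing step by step:
v(0) = 4
v(1) = 2 × 4 + 3 = 11
v(2) = 2 × 11 + 3 = 25
v(3) = 2 × 25 + 3 = 53
v(4) = 2 × 53 + 3 = 109
v(5) = 2 × 109 + 3 = 221
v(6) = 2 × 221 + 3 = 445
v(7) = 2 × 445 + 3 = 893

893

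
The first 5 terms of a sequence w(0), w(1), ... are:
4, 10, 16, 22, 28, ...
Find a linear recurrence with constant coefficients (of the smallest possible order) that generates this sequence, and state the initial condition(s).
Look for the lowest-order linear relation among consecutive terms.
Observation: consecutive differences are constant (= 6).
Check at n=2: 1·10 + 6 = 16. ✓

w(n) = w(n-1) + 6, w(0) = 4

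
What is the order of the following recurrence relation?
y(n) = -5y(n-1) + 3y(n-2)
The order is the largest lag k for which y(n-k) appears. Here the deepest term is y(n-2), so the order is 2.

Order 2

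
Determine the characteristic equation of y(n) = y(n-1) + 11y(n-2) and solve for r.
Substitute y(n) = rⁿ and divide through by rⁿ⁻²: r² - r - 11 = 0
Discriminant: 1² + 4·11 = 45, not a perfect square, so by the quadratic formula r = (1 ± √45)/2.
General solution: y(n) = A·r₁ⁿ + B·r₂ⁿ where r₁,r₂ = (1 ± √45)/2

Characteristic: r² - r - 11 = 0, Roots: r = (1 ± √45)/2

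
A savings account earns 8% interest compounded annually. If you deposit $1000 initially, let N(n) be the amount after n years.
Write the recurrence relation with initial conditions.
Each year the balance grows by 8%, i.e. is multiplied by 1 + 8/100 = 1.08, so N(n) = 1.08 × N(n-1). The initial deposit gives N(0) = 1000.
Unrolling gives the closed form N(n) = 1000 × (1.08)ⁿ.

N(n) = 1.08 × N(n-1), N(0) = 1000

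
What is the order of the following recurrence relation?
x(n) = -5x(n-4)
The order is the largest lag k for which x(n-k) appears. Here the deepest term is x(n-4), so the order is 4.

Order 4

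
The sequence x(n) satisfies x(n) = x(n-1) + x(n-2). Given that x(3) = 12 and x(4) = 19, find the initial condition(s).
Work backwards using x(k) = x(k+2) - x(k+1):
x(2) = x(4) - x(3) = 19 - 12 = 7
x(1) = x(3) - x(2) = 12 - 7 = 5
x(0) = x(2) - x(1) = 7 - 5 = 2

x(0) = 2, x(1) = 5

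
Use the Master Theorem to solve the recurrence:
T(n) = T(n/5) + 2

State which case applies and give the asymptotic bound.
Master Theorem template: T(n) = a·T(n/b) + f(n).
Here: a=1, b=5, f(n)=2
Compute log_b(a) = log_5(1) = 0.
f(n) = 2 = Θ(1). Case 2: T(n) = Θ(log n).

Case 2: T(n) = Θ(log n)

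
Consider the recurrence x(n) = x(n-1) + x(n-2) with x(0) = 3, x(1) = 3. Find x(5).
Computing the sequence terms:
3, 3, 6, 9, 15, 24

24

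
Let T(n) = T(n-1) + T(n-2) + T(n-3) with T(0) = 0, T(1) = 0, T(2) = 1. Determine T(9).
Computing the sequence terms:
0, 0, 1, 1, 2, 4, 7, 13, 24, 44

44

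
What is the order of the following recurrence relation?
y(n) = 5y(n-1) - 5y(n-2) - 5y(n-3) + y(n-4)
The order is the largest lag k for which y(n-k) appears. Here the deepest term is y(n-4), so the order is 4.

Order 4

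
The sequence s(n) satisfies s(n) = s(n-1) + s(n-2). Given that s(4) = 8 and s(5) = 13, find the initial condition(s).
Work backwards using s(k) = s(k+2) - s(k+1):
s(3) = s(5) - s(4) = 13 - 8 = 5
s(2) = s(4) - s(3) = 8 - 5 = 3
s(1) = s(3) - s(2) = 5 - 3 = 2
s(0) = s(2) - s(1) = 3 - 2 = 1

s(0) = 1, s(1) = 2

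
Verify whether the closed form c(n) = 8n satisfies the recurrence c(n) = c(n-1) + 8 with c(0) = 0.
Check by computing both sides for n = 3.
From the recurrence with c(0) = 0:
  c(0) = 0, c(1) = 8, c(2) = 16, c(3) = 24
  so the recurrence gives c(3) = 24.
From the proposed closed form c(n) = 8n:
  c(3) = 24.
Both sides give 24 at n = 3, and the initial condition(s) match, so the closed form is consistent.

Yes, the closed form is correct.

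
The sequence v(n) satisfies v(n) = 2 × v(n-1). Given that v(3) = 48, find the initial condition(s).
In general v(n) = 2ⁿ · v(0). At n = 3: v(0) = v(3) / 2^3 = 48 / 8 = 6.

v(0) = 6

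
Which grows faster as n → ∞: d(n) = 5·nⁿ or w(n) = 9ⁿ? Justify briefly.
Comparing growth rates:
Growth-rate hierarchy: log n ≺ any polynomial ≺ any exponential cⁿ (c>1) ≺ n! ≺ nⁿ.
super-exponential nⁿ dominates exponential base 9 asymptotically.

d(n) grows faster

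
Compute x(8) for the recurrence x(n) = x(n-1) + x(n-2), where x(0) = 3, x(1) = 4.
Computing the sequence terms:
3, 4, 7, 11, 18, 29, 47, 76, 123

123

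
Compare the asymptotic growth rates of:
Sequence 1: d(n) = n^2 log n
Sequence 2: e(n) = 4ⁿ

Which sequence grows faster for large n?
Comparing growth rates:
Growth-rate hierarchy: log n ≺ any polynomial ≺ any exponential cⁿ (c>1) ≺ n! ≺ nⁿ.
exponential base 4 dominates polynomial degree 2 (with log factor) asymptotically.

e(n) grows faster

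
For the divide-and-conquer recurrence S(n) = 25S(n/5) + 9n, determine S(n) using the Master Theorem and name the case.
Master Theorem template: S(n) = a·S(n/b) + f(n).
Here: a=25, b=5, f(n)=9n
Compute log_b(a) = log_5(25) = 2.
f(n) = 9n = O(n^(2-ε)) with ε = 1. Case 1: S(n) = Θ(n^log_b(a)) = Θ(n^2).

Case 1: S(n) = Θ(n^2)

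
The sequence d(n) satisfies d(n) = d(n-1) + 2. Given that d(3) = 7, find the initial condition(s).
d(3) = d(0) + 3·2, so d(0) = 7 - 6 = 1.

d(0) = 1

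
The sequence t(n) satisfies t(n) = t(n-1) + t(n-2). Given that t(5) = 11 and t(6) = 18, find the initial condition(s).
Work backwards using t(k) = t(k+2) - t(k+1):
t(4) = t(6) - t(5) = 18 - 11 = 7
t(3) = t(5) - t(4) = 11 - 7 = 4
t(2) = t(4) - t(3) = 7 - 4 = 3
t(1) = t(3) - t(2) = 4 - 3 = 1
t(0) = t(2) - t(1) = 3 - 1 = 2

t(0) = 2, t(1) = 1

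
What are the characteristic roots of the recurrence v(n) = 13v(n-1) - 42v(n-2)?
Substitute v(n) = rⁿ and divide through by rⁿ⁻²: r² - 13r + 42 = 0
Factor: (r - 6)(r - 7) = 0, so r = 6, 7.
General solution: v(n) = A·6ⁿ + B·7ⁿ

Characteristic: r² - 13r + 42 = 0, Roots: r = 6, 7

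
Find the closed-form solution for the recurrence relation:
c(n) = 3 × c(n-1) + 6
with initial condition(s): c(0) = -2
Recurrence: c(n) = 3 × c(n-1) + 6, initial: c(0) = -2.
Try c(n) = A·3ⁿ + C. Substituting: A·3ⁿ + C = 3(A·3ⁿ⁻¹ + C) + 6 = A·3ⁿ + 3C + 6, so C = 3C + 6, giving C = -3. Then c(0) = A - 3 = -2 gives A = 1.

c(n) = 3ⁿ - 3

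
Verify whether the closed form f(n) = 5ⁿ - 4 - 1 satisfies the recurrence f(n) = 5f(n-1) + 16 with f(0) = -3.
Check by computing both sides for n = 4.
From the recurrence with f(0) = -3:
  f(0) = -3, f(1) = 1, f(2) = 21, f(3) = 121, f(4) = 621
  so the recurrence gives f(4) = 621.
From the proposed closed form f(n) = 5ⁿ - 4 - 1:
  f(4) = 620.
The recurrence gives 621 but the closed form gives 620, so the closed form does not satisfy the recurrence.

No, the closed form is incorrect.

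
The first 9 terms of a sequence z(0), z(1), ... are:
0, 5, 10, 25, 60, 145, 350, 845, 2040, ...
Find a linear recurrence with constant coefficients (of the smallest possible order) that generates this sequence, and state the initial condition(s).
Look for the lowest-order linear relation among consecutive terms.
Observation: z(n) - 2·z(n-1) - (1)·z(n-2) = 0 holds for the shown terms, and no order-1 relation z(n) = α·z(n-1) + β fits.
Check at n=3: 2·10 + (1)·5 = 25. ✓

z(n) = 2z(n-1) + z(n-2), z(0) = 0, z(1) = 5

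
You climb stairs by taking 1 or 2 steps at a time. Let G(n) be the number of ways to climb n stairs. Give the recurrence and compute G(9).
Condition on the size of the last step (1 to 2): before it there were n-1, …, n-2 stairs climbed, and these cases are disjoint, so G(n) = G(n-1) + G(n-2) (Fibonacci-type sequence).
Initial conditions by direct count (compositions of i into parts ≤ 2): G(1) = 1; G(2) = 2.
Iterating the recurrence: G(3) = 3, G(4) = 5, G(5) = 8, G(6) = 13, G(7) = 21, G(8) = 34, G(9) = 55.

G(n) = G(n-1) + G(n-2), G(1) = 1, G(2) = 2; G(9) = 55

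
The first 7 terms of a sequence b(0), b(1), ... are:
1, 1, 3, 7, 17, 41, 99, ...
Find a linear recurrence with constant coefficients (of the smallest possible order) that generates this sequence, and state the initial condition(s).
Look for the lowest-order linear relation among consecutive terms.
Observation: b(n) - 2·b(n-1) - (1)·b(n-2) = 0 holds for the shown terms, and no order-1 relation b(n) = α·b(n-1) + β fits.
Check at n=3: 2·3 + (1)·1 = 7. ✓

b(n) = 2b(n-1) + b(n-2), b(0) = 1, b(1) = 1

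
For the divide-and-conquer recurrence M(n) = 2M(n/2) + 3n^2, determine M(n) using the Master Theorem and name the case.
Master Theorem template: M(n) = a·M(n/b) + f(n).
Here: a=2, b=2, f(n)=3n^2
Compute log_b(a) = log_2(2) = 1.
f(n) = 3n^2 = Ω(n^(1+ε)) with ε = 1, and the regularity condition holds (a·f(n/b) = (a/b^2)·f(n) with a/b^2 = 2^-1 < 1). Case 3: M(n) = Θ(f(n)) = Θ(n^2).

Case 3: M(n) = Θ(n^2)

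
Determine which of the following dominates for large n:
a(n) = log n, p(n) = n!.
Comparing growth rates:
Growth-rate hierarchy: log n ≺ any polynomial ≺ any exponential cⁿ (c>1) ≺ n! ≺ nⁿ.
factorial dominates logarithmic asymptotically.

p(n) grows faster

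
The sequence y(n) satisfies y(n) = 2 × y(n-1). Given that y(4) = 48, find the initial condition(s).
In general y(n) = 2ⁿ · y(0). At n = 4: y(0) = y(4) / 2^4 = 48 / 16 = 3.

y(0) = 3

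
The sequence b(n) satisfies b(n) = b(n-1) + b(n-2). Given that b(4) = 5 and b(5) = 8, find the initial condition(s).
Work backwards using b(k) = b(k+2) - b(k+1):
b(3) = b(5) - b(4) = 8 - 5 = 3
b(2) = b(4) - b(3) = 5 - 3 = 2
b(1) = b(3) - b(2) = 3 - 2 = 1
b(0) = b(2) - b(1) = 2 - 1 = 1

b(0) = 1, b(1) = 1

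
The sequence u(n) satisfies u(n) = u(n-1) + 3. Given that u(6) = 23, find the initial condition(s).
u(6) = u(0) + 6·3, so u(0) = 23 - 18 = 5.

u(0) = 5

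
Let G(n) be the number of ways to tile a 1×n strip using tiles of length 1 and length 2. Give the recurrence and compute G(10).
Condition on the last tile: it has length 1 (leaving a 1×(n-1) strip) or length 2 (leaving a 1×(n-2) strip), so G(n) = G(n-1) + G(n-2) (order-2 linear recurrence).
For 0 ≤ i < 2 only unit tiles fit, so G(i) = 1.
Iterating the recurrence: G(2) = 2, G(3) = 3, G(4) = 5, G(5) = 8, G(6) = 13, G(7) = 21, G(8) = 34, G(9) = 55, G(10) = 89.

G(n) = G(n-1) + G(n-2), with G(i) = 1 for 0 ≤ i < 2; G(10) = 89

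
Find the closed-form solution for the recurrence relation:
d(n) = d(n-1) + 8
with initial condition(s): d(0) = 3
Recurrence: d(n) = d(n-1) + 8, initial: d(0) = 3.
Each step adds 8, so d(n) = d(0) + 8n = 8n + 3.

d(n) = 8n + 3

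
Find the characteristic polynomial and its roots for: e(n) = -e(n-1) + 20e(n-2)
Substitute e(n) = rⁿ and divide through by rⁿ⁻²: r² + r - 20 = 0
Factor: (r - 4)(r + 5) = 0, so r = 4, -5.
General solution: e(n) = A·4ⁿ + B·(-5)ⁿ

Characteristic: r² + r - 20 = 0, Roots: r = 4, -5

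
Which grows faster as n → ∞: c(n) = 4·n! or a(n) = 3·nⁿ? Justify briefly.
Comparing growth rates:
Growth-rate hierarchy: log n ≺ any polynomial ≺ any exponential cⁿ (c>1) ≺ n! ≺ nⁿ.
super-exponential nⁿ dominates factorial asymptotically.

a(n) grows faster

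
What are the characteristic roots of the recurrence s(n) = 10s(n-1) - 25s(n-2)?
Substitute s(n) = rⁿ and divide through by rⁿ⁻²: r² - 10r + 25 = 0
Factor: (r - 5)² = 0, so r = 5 (double root).
General solution: s(n) = (A + Bn)·5ⁿ

Characteristic: r² - 10r + 25 = 0, Roots: r = 5 (double root)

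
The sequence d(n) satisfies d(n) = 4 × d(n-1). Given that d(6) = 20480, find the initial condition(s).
In general d(n) = 4ⁿ · d(0). At n = 6: d(0) = d(6) / 4^6 = 20480 / 4096 = 5.

d(0) = 5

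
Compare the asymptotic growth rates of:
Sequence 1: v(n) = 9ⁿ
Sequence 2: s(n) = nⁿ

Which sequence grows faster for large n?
Comparing growth rates:
Growth-rate hierarchy: log n ≺ any polynomial ≺ any exponential cⁿ (c>1) ≺ n! ≺ nⁿ.
super-exponential nⁿ dominates exponential base 9 asymptotically.

s(n) grows faster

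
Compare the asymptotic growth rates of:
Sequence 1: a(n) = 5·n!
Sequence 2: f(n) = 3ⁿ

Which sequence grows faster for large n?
Comparing growth rates:
Growth-rate hierarchy: log n ≺ any polynomial ≺ any exponential cⁿ (c>1) ≺ n! ≺ nⁿ.
factorial dominates exponential base 3 asymptotically.

a(n) grows faster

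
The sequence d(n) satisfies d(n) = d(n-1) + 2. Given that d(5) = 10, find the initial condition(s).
d(5) = d(0) + 5·2, so d(0) = 10 - 10 = 0.

d(0) = 0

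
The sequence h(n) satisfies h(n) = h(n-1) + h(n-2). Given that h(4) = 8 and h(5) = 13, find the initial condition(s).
Work backwards using h(k) = h(k+2) - h(k+1):
h(3) = h(5) - h(4) = 13 - 8 = 5
h(2) = h(4) - h(3) = 8 - 5 = 3
h(1) = h(3) - h(2) = 5 - 3 = 2
h(0) = h(2) - h(1) = 3 - 2 = 1

h(0) = 1, h(1) = 2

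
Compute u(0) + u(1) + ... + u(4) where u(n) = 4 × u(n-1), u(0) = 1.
Computing the sequence terms: 1, 4, 16, 64, 256
Adding these values together:

341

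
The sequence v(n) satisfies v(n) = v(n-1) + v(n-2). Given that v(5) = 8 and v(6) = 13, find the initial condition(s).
Work backwards using v(k) = v(k+2) - v(k+1):
v(4) = v(6) - v(5) = 13 - 8 = 5
v(3) = v(5) - v(4) = 8 - 5 = 3
v(2) = v(4) - v(3) = 5 - 3 = 2
v(1) = v(3) - v(2) = 3 - 2 = 1
v(0) = v(2) - v(1) = 2 - 1 = 1

v(0) = 1, v(1) = 1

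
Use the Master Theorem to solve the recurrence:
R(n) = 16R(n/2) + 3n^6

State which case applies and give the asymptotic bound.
Master Theorem template: R(n) = a·R(n/b) + f(n).
Here: a=16, b=2, f(n)=3n^6
Compute log_b(a) = log_2(16) = 4.
f(n) = 3n^6 = Ω(n^(4+ε)) with ε = 2, and the regularity condition holds (a·f(n/b) = (a/b^6)·f(n) with a/b^6 = 2^-2 < 1). Case 3: R(n) = Θ(f(n)) = Θ(n^6).

Case 3: R(n) = Θ(n^6)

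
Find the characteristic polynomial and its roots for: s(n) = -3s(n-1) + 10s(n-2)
Substitute s(n) = rⁿ and divide through by rⁿ⁻²: r² + 3r - 10 = 0
Factor: (r - 2)(r + 5) = 0, so r = 2, -5.
General solution: s(n) = A·2ⁿ + B·(-5)ⁿ

Characteristic: r² + 3r - 10 = 0, Roots: r = 2, -5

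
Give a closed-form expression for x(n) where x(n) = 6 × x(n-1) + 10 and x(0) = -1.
Recurrence: x(n) = 6 × x(n-1) + 10, initial: x(0) = -1.
Try x(n) = A·6ⁿ + C. Substituting: A·6ⁿ + C = 6(A·6ⁿ⁻¹ + C) + 10 = A·6ⁿ + 6C + 10, so C = 6C + 10, giving C = -2. Then x(0) = A - 2 = -1 gives A = 1.

x(n) = 6ⁿ - 2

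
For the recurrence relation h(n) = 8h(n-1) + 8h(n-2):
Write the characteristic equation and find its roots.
Substitute h(n) = rⁿ and divide through by rⁿ⁻²: r² - 8r - 8 = 0
Discriminant: 8² + 4·8 = 96, not a perfect square, so by the quadratic formula r = (8 ± √96)/2.
General solution: h(n) = A·r₁ⁿ + B·r₂ⁿ where r₁,r₂ = (8 ± √96)/2

Characteristic: r² - 8r - 8 = 0, Roots: r = (8 ± √96)/2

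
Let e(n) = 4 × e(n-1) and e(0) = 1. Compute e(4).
Computing step by step:
e(0) = 1
e(1) = 4 × 1 = 4
e(2) = 4 × 4 = 16
e(3) = 4 × 16 = 64
e(4) = 4 × 64 = 256

256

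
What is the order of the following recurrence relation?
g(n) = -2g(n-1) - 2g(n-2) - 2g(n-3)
The order is the largest lag k for which g(n-k) appears. Here the deepest term is g(n-3), so the order is 3.

Order 3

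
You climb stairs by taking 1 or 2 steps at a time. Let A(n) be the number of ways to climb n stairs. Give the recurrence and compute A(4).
Condition on the size of the last step (1 to 2): before it there were n-1, …, n-2 stairs climbed, and these cases are disjoint, so A(n) = A(n-1) + A(n-2) (Fibonacci-type sequence).
Initial conditions by direct count (compositions of i into parts ≤ 2): A(1) = 1; A(2) = 2.
Iterating the recurrence: A(3) = 3, A(4) = 5.

A(n) = A(n-1) + A(n-2), A(1) = 1, A(2) = 2; A(4) = 5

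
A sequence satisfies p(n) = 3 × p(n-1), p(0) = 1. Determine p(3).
Computing step by step:
p(0) = 1
p(1) = 3 × 1 = 3
p(2) = 3 × 3 = 9
p(3) = 3 × 9 = 27

27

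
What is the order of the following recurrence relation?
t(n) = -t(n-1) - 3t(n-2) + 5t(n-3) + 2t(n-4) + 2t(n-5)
The order is the largest lag k for which t(n-k) appears. Here the deepest term is t(n-5), so the order is 5.

Order 5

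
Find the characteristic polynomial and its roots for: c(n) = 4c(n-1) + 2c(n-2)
Substitute c(n) = rⁿ and divide through by rⁿ⁻²: r² - 4r - 2 = 0
Discriminant: 4² + 4·2 = 24, not a perfect square, so by the quadratic formula r = (4 ± √24)/2.
General solution: c(n) = A·r₁ⁿ + B·r₂ⁿ where r₁,r₂ = (4 ± √24)/2

Characteristic: r² - 4r - 2 = 0, Roots: r = (4 ± √24)/2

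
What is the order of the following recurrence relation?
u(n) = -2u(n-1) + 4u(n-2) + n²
The order is the largest lag k for which u(n-k) appears. Here the deepest term is u(n-2) (the n² term is non-homogeneous and does not affect the order), so the order is 2.

Order 2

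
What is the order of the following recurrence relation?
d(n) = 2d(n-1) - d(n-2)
The order is the largest lag k for which d(n-k) appears. Here the deepest term is d(n-2), so the order is 2.

Order 2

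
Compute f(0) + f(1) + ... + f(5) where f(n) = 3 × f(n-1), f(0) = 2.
Computing the sequence terms: 2, 6, 18, 54, 162, 486
Adding these values together:

728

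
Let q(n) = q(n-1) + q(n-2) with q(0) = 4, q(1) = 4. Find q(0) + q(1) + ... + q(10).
Computing the sequence terms: 4, 4, 8, 12, 20, 32, 52, 84, 136, 220, 356
Adding these values together:

928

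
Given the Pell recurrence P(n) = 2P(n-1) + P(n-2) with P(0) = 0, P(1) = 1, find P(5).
Computing the sequence terms:
0, 1, 2, 5, 12, 29

29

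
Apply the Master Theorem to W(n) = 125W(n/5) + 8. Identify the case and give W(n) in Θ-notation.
Master Theorem template: W(n) = a·W(n/b) + f(n).
Here: a=125, b=5, f(n)=8
Compute log_b(a) = log_5(125) = 3.
f(n) = 8 = O(n^(3-ε)) with ε = 3. Case 1: W(n) = Θ(n^log_b(a)) = Θ(n^3).

Case 1: W(n) = Θ(n^3)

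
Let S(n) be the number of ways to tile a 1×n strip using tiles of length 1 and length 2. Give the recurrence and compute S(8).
Condition on the last tile: it has length 1 (leaving a 1×(n-1) strip) or length 2 (leaving a 1×(n-2) strip), so S(n) = S(n-1) + S(n-2) (order-2 linear recurrence).
For 0 ≤ i < 2 only unit tiles fit, so S(i) = 1.
Iterating the recurrence: S(2) = 2, S(3) = 3, S(4) = 5, S(5) = 8, S(6) = 13, S(7) = 21, S(8) = 34.

S(n) = S(n-1) + S(n-2), with S(i) = 1 for 0 ≤ i < 2; S(8) = 34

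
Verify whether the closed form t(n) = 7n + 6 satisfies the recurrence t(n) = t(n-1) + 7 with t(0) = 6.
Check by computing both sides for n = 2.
From the recurrence with t(0) = 6:
  t(0) = 6, t(1) = 13, t(2) = 20
  so the recurrence gives t(2) = 20.
From the proposed closed form t(n) = 7n + 6:
  t(2) = 20.
Both sides give 20 at n = 2, and the initial condition(s) match, so the closed form is consistent.

Yes, the closed form is correct.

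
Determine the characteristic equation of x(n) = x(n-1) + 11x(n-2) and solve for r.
Substitute x(n) = rⁿ and divide through by rⁿ⁻²: r² - r - 11 = 0
Discriminant: 1² + 4·11 = 45, not a perfect square, so by the quadratic formula r = (1 ± √45)/2.
General solution: x(n) = A·r₁ⁿ + B·r₂ⁿ where r₁,r₂ = (1 ± √45)/2

Characteristic: r² - r - 11 = 0, Roots: r = (1 ± √45)/2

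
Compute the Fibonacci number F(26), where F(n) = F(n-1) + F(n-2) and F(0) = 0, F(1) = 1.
Computing the sequence terms:
0, 1, 1, 2, 3, 5, 8, 13, 21, 34, 55, 89, 144, 233, 377, 610, 987, 1597, 2584, 4181, 6765, 10946, 17711, 28657, 46368, 75025, 121393

121393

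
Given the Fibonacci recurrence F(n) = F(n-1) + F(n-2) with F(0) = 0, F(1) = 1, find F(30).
Computing the sequence terms:
0, 1, 1, 2, 3, 5, 8, 13, 21, 34, 55, 89, 144, 233, 377, 610, 987, 1597, 2584, 4181, 6765, 10946, 17711, 28657, 46368, 75025, 121393, 196418, 317811, 514229, 832040

832040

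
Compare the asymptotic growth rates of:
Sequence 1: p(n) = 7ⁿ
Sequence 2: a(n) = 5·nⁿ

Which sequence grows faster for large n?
Comparing growth rates:
Growth-rate hierarchy: log n ≺ any polynomial ≺ any exponential cⁿ (c>1) ≺ n! ≺ nⁿ.
super-exponential nⁿ dominates exponential base 7 asymptotically.

a(n) grows faster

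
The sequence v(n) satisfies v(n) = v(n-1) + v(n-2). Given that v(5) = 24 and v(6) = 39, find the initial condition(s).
Work backwards using v(k) = v(k+2) - v(k+1):
v(4) = v(6) - v(5) = 39 - 24 = 15
v(3) = v(5) - v(4) = 24 - 15 = 9
v(2) = v(4) - v(3) = 15 - 9 = 6
v(1) = v(3) - v(2) = 9 - 6 = 3
v(0) = v(2) - v(1) = 6 - 3 = 3

v(0) = 3, v(1) = 3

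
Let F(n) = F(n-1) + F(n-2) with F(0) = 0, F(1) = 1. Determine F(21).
Computing the sequence terms:
0, 1, 1, 2, 3, 5, 8, 13, 21, 34, 55, 89, 144, 233, 377, 610, 987, 1597, 2584, 4181, 6765, 10946

10946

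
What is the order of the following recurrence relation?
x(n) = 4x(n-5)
The order is the largest lag k for which x(n-k) appears. Here the deepest term is x(n-5), so the order is 5.

Order 5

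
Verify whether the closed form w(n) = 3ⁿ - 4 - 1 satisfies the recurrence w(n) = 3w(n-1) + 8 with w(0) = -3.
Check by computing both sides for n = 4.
From the recurrence with w(0) = -3:
  w(0) = -3, w(1) = -1, w(2) = 5, w(3) = 23, w(4) = 77
  so the recurrence gives w(4) = 77.
From the proposed closed form w(n) = 3ⁿ - 4 - 1:
  w(4) = 76.
The recurrence gives 77 but the closed form gives 76, so the closed form does not satisfy the recurrence.

No, the closed form is incorrect.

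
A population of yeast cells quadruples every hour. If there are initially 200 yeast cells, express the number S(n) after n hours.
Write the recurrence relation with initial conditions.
Each hour multiplies the count by 4, so the count after n hours depends only on the count after n-1 hours: S(n) = 4 × S(n-1). The starting count gives S(0) = 200.
Unrolling n times gives the closed form S(n) = 200 × 4ⁿ.

S(n) = 4 × S(n-1), S(0) = 200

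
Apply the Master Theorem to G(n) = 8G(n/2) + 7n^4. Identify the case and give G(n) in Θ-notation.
Master Theorem template: G(n) = a·G(n/b) + f(n).
Here: a=8, b=2, f(n)=7n^4
Compute log_b(a) = log_2(8) = 3.
f(n) = 7n^4 = Ω(n^(3+ε)) with ε = 1, and the regularity condition holds (a·f(n/b) = (a/b^4)·f(n) with a/b^4 = 2^-1 < 1). Case 3: G(n) = Θ(f(n)) = Θ(n^4).

Case 3: G(n) = Θ(n^4)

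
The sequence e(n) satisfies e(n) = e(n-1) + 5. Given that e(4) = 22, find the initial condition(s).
e(4) = e(0) + 4·5, so e(0) = 22 - 20 = 2.

e(0) = 2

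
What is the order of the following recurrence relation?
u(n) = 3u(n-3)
The order is the largest lag k for which u(n-k) appears. Here the deepest term is u(n-3), so the order is 3.

Order 3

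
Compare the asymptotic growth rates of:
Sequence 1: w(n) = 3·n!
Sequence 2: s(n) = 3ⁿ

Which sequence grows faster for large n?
Comparing growth rates:
Growth-rate hierarchy: log n ≺ any polynomial ≺ any exponential cⁿ (c>1) ≺ n! ≺ nⁿ.
factorial dominates exponential base 3 asymptotically.

w(n) grows faster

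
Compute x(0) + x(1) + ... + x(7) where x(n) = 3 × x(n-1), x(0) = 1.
Computing the sequence terms: 1, 3, 9, 27, 81, 243, 729, 2187
Adding these values together:

3280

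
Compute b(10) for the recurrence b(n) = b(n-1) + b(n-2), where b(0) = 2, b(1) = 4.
Computing the sequence terms:
2, 4, 6, 10, 16, 26, 42, 68, 110, 178, 288

288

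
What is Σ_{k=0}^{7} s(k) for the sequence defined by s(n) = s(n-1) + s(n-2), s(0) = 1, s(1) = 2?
Computing the sequence terms: 1, 2, 3, 5, 8, 13, 21, 34
Adding these values together:

87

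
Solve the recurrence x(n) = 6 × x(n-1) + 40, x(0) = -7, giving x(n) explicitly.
Recurrence: x(n) = 6 × x(n-1) + 40, initial: x(0) = -7.
Try x(n) = A·6ⁿ + C. Substituting: A·6ⁿ + C = 6(A·6ⁿ⁻¹ + C) + 40 = A·6ⁿ + 6C + 40, so C = 6C + 40, giving C = -8. Then x(0) = A - 8 = -7 gives A = 1.

x(n) = 6ⁿ - 8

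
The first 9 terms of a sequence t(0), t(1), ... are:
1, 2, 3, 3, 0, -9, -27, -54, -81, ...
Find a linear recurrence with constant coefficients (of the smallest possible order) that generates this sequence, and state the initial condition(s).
Look for the lowest-order linear relation among consecutive terms.
Observation: t(n) - 3·t(n-1) - (-3)·t(n-2) = 0 holds for the shown terms, and no order-1 relation t(n) = α·t(n-1) + β fits.
Check at n=3: 3·3 + (-3)·2 = 3. ✓

t(n) = 3t(n-1) - 3t(n-2), t(0) = 1, t(1) = 2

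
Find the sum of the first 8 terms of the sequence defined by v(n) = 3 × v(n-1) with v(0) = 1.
Computing the sequence terms: 1, 3, 9, 27, 81, 243, 729, 2187
Adding these values together:

3280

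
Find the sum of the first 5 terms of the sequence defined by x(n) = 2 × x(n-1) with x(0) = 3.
Computing the sequence terms: 3, 6, 12, 24, 48
Adding these values together:

93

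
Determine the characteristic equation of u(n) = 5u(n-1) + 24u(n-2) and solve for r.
Substitute u(n) = rⁿ and divide through by rⁿ⁻²: r² - 5r - 24 = 0
Factor: (r + 3)(r - 8) = 0, so r = -3, 8.
General solution: u(n) = A·(-3)ⁿ + B·8ⁿ

Characteristic: r² - 5r - 24 = 0, Roots: r = -3, 8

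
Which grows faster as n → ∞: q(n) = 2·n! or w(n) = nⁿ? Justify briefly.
Comparing growth rates:
Growth-rate hierarchy: log n ≺ any polynomial ≺ any exponential cⁿ (c>1) ≺ n! ≺ nⁿ.
super-exponential nⁿ dominates factorial asymptotically.

w(n) grows faster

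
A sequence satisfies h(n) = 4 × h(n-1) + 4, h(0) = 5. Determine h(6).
Computing step by step:
h(0) = 5
h(1) = 4 × 5 + 4 = 24
h(2) = 4 × 24 + 4 = 100
h(3) = 4 × 100 + 4 = 404
h(4) = 4 × 404 + 4 = 1620
h(5) = 4 × 1620 + 4 = 6484
h(6) = 4 × 6484 + 4 = 25940

25940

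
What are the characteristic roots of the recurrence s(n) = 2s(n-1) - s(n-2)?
Substitute s(n) = rⁿ and divide through by rⁿ⁻²: r² - 2r + 1 = 0
Factor: (r - 1)² = 0, so r = 1 (double root).
General solution: s(n) = (A + Bn)·1ⁿ

Characteristic: r² - 2r + 1 = 0, Roots: r = 1 (double root)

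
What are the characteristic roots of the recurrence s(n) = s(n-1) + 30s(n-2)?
Substitute s(n) = rⁿ and divide through by rⁿ⁻²: r² - r - 30 = 0
Factor: (r + 5)(r - 6) = 0, so r = -5, 6.
General solution: s(n) = A·(-5)ⁿ + B·6ⁿ

Characteristic: r² - r - 30 = 0, Roots: r = -5, 6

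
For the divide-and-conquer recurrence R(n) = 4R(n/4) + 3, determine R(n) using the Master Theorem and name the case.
Master Theorem template: R(n) = a·R(n/b) + f(n).
Here: a=4, b=4, f(n)=3
Compute log_b(a) = log_4(4) = 1.
f(n) = 3 = O(n^(1-ε)) with ε = 1. Case 1: R(n) = Θ(n^log_b(a)) = Θ(n).

Case 1: R(n) = Θ(n)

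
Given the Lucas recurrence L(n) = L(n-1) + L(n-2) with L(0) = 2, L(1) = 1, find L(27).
Computing the sequence terms:
2, 1, 3, 4, 7, 11, 18, 29, 47, 76, 123, 199, 322, 521, 843, 1364, 2207, 3571, 5778, 9349, 15127, 24476, 39603, 64079, 103682, 167761, 271443, 439204

439204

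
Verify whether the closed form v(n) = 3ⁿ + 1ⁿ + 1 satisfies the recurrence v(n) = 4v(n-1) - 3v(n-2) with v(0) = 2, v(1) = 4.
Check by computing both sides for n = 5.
From the recurrence with v(0) = 2, v(1) = 4:
  v(0) = 2, v(1) = 4, v(2) = 10, v(3) = 28, v(4) = 82, v(5) = 244
  so the recurrence gives v(5) = 244.
From the proposed closed form v(n) = 3ⁿ + 1ⁿ + 1:
  v(5) = 245.
The recurrence gives 244 but the closed form gives 245, so the closed form does not satisfy the recurrence.

No, the closed form is incorrect.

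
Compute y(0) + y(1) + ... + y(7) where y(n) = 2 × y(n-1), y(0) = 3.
Computing the sequence terms: 3, 6, 12, 24, 48, 96, 192, 384
Adding these values together:

765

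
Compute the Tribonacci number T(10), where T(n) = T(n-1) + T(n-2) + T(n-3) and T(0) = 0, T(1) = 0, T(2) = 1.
Computing the sequence terms:
0, 0, 1, 1, 2, 4, 7, 13, 24, 44, 81

81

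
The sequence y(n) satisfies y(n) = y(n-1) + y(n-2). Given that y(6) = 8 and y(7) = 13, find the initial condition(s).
Work backwards using y(k) = y(k+2) - y(k+1):
y(5) = y(7) - y(6) = 13 - 8 = 5
y(4) = y(6) - y(5) = 8 - 5 = 3
y(3) = y(5) - y(4) = 5 - 3 = 2
y(2) = y(4) - y(3) = 3 - 2 = 1
y(1) = y(3) - y(2) = 2 - 1 = 1
y(0) = y(2) - y(1) = 1 - 1 = 0

y(0) = 0, y(1) = 1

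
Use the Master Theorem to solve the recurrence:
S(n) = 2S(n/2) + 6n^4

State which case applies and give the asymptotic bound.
Master Theorem template: S(n) = a·S(n/b) + f(n).
Here: a=2, b=2, f(n)=6n^4
Compute log_b(a) = log_2(2) = 1.
f(n) = 6n^4 = Ω(n^(1+ε)) with ε = 3, and the regularity condition holds (a·f(n/b) = (a/b^4)·f(n) with a/b^4 = 2^-3 < 1). Case 3: S(n) = Θ(f(n)) = Θ(n^4).

Case 3: S(n) = Θ(n^4)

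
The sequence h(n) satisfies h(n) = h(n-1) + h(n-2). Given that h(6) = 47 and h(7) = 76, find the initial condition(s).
Work backwards using h(k) = h(k+2) - h(k+1):
h(5) = h(7) - h(6) = 76 - 47 = 29
h(4) = h(6) - h(5) = 47 - 29 = 18
h(3) = h(5) - h(4) = 29 - 18 = 11
h(2) = h(4) - h(3) = 18 - 11 = 7
h(1) = h(3) - h(2) = 11 - 7 = 4
h(0) = h(2) - h(1) = 7 - 4 = 3

h(0) = 3, h(1) = 4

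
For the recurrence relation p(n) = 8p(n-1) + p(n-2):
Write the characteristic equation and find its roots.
Substitute p(n) = rⁿ and divide through by rⁿ⁻²: r² - 8r - 1 = 0
Discriminant: 8² + 4·1 = 68, not a perfect square, so by the quadratic formula r = (8 ± √68)/2.
General solution: p(n) = A·r₁ⁿ + B·r₂ⁿ where r₁,r₂ = (8 ± √68)/2

Characteristic: r² - 8r - 1 = 0, Roots: r = (8 ± √68)/2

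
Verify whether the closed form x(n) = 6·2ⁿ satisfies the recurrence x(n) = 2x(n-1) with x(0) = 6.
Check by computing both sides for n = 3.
From the recurrence with x(0) = 6:
  x(0) = 6, x(1) = 12, x(2) = 24, x(3) = 48
  so the recurrence gives x(3) = 48.
From the proposed closed form x(n) = 6·2ⁿ:
  x(3) = 48.
Both sides give 48 at n = 3, and the initial condition(s) match, so the closed form is consistent.

Yes, the closed form is correct.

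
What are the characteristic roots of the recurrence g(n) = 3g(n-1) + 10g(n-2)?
Substitute g(n) = rⁿ and divide through by rⁿ⁻²: r² - 3r - 10 = 0
Factor: (r + 2)(r - 5) = 0, so r = -2, 5.
General solution: g(n) = A·(-2)ⁿ + B·5ⁿ

Characteristic: r² - 3r - 10 = 0, Roots: r = -2, 5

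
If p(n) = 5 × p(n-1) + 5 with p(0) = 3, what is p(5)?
Computing step by step:
p(0) = 3
p(1) = 5 × 3 + 5 = 20
p(2) = 5 × 20 + 5 = 105
p(3) = 5 × 105 + 5 = 530
p(4) = 5 × 530 + 5 = 2655
p(5) = 5 × 2655 + 5 = 13280

13280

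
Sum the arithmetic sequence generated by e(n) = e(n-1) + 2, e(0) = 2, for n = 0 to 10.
Computing the sequence terms: 2, 4, 6, 8, 10, 12, 14, 16, 18, 20, 22
Adding these values together:

132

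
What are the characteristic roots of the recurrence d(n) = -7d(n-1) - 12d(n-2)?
Substitute d(n) = rⁿ and divide through by rⁿ⁻²: r² + 7r + 12 = 0
Factor: (r + 3)(r + 4) = 0, so r = -3, -4.
General solution: d(n) = A·(-3)ⁿ + B·(-4)ⁿ

Characteristic: r² + 7r + 12 = 0, Roots: r = -3, -4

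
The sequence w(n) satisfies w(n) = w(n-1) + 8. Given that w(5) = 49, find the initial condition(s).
w(5) = w(0) + 5·8, so w(0) = 49 - 40 = 9.

w(0) = 9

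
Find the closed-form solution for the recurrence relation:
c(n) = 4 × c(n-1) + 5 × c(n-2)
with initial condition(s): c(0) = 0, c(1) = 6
Recurrence: c(n) = 4 × c(n-1) + 5 × c(n-2), initial: c(0) = 0, c(1) = 6.
Characteristic equation: r² - 4r - 5 = 0, which factors as (r - 5)(r + 1) = 0, so r = 5, -1. General solution c(n) = A·5ⁿ + B·(-1)ⁿ. From c(0) = 0: A + B = 0. From c(1) = 6: 5A - 1B = 6. Solving gives A = 1, B = -1.

c(n) = 5ⁿ - (-1)ⁿ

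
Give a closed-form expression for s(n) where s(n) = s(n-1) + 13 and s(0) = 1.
Recurrence: s(n) = s(n-1) + 13, initial: s(0) = 1.
Each step adds 13, so s(n) = s(0) + 13n = 13n + 1.

s(n) = 13n + 1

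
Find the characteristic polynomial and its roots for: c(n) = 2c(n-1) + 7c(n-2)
Substitute c(n) = rⁿ and divide through by rⁿ⁻²: r² - 2r - 7 = 0
Discriminant: 2² + 4·7 = 32, not a perfect square, so by the quadratic formula r = (2 ± √32)/2.
General solution: c(n) = A·r₁ⁿ + B·r₂ⁿ where r₁,r₂ = (2 ± √32)/2

Characteristic: r² - 2r - 7 = 0, Roots: r = (2 ± √32)/2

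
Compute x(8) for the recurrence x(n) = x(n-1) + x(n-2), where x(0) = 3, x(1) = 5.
Computing the sequence terms:
3, 5, 8, 13, 21, 34, 55, 89, 144

144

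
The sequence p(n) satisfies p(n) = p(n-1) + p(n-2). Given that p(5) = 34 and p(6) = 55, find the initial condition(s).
Work backwards using p(k) = p(k+2) - p(k+1):
p(4) = p(6) - p(5) = 55 - 34 = 21
p(3) = p(5) - p(4) = 34 - 21 = 13
p(2) = p(4) - p(3) = 21 - 13 = 8
p(1) = p(3) - p(2) = 13 - 8 = 5
p(0) = p(2) - p(1) = 8 - 5 = 3

p(0) = 3, p(1) = 5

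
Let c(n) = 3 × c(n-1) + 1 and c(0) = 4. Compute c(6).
Computing step by step:
c(0) = 4
c(1) = 3 × 4 + 1 = 13
c(2) = 3 × 13 + 1 = 40
c(3) = 3 × 40 + 1 = 121
c(4) = 3 × 121 + 1 = 364
c(5) = 3 × 364 + 1 = 1093
c(6) = 3 × 1093 + 1 = 3280

3280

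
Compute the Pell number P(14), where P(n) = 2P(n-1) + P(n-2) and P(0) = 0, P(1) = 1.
Computing the sequence terms:
0, 1, 2, 5, 12, 29, 70, 169, 408, 985, 2378, 5741, 13860, 33461, 80782

80782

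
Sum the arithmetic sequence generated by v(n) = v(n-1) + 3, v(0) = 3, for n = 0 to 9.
Computing the sequence terms: 3, 6, 9, 12, 15, 18, 21, 24, 27, 30
Adding these values together:

165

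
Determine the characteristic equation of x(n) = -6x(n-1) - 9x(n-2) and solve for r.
Substitute x(n) = rⁿ and divide through by rⁿ⁻²: r² + 6r + 9 = 0
Factor: (r + 3)² = 0, so r = -3 (double root).
General solution: x(n) = (A + Bn)·(-3)ⁿ

Characteristic: r² + 6r + 9 = 0, Roots: r = -3 (double root)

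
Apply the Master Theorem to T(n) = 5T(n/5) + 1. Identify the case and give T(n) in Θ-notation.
Master Theorem template: T(n) = a·T(n/b) + f(n).
Here: a=5, b=5, f(n)=1
Compute log_b(a) = log_5(5) = 1.
f(n) = 1 = O(n^(1-ε)) with ε = 1. Case 1: T(n) = Θ(n^log_b(a)) = Θ(n).

Case 1: T(n) = Θ(n)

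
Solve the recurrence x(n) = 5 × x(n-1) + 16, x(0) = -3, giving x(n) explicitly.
Recurrence: x(n) = 5 × x(n-1) + 16, initial: x(0) = -3.
Try x(n) = A·5ⁿ + C. Substituting: A·5ⁿ + C = 5(A·5ⁿ⁻¹ + C) + 16 = A·5ⁿ + 5C + 16, so C = 5C + 16, giving C = -4. Then x(0) = A - 4 = -3 gives A = 1.

x(n) = 5ⁿ - 4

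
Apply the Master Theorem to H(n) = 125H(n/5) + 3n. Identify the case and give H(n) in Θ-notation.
Master Theorem template: H(n) = a·H(n/b) + f(n).
Here: a=125, b=5, f(n)=3n
Compute log_b(a) = log_5(125) = 3.
f(n) = 3n = O(n^(3-ε)) with ε = 2. Case 1: H(n) = Θ(n^log_b(a)) = Θ(n^3).

Case 1: H(n) = Θ(n^3)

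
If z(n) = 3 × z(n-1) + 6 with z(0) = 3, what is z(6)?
Computing step by step:
z(0) = 3
z(1) = 3 × 3 + 6 = 15
z(2) = 3 × 15 + 6 = 51
z(3) = 3 × 51 + 6 = 159
z(4) = 3 × 159 + 6 = 483
z(5) = 3 × 483 + 6 = 1455
z(6) = 3 × 1455 + 6 = 4371

4371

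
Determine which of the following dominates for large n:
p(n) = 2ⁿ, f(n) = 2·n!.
Comparing growth rates:
Growth-rate hierarchy: log n ≺ any polynomial ≺ any exponential cⁿ (c>1) ≺ n! ≺ nⁿ.
factorial dominates exponential base 2 asymptotically.

f(n) grows faster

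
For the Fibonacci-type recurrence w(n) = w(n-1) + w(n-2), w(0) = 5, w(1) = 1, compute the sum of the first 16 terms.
Computing the sequence terms: 5, 1, 6, 7, 13, 20, 33, 53, 86, 139, 225, 364, 589, 953, 1542, 2495
Adding these values together:

6531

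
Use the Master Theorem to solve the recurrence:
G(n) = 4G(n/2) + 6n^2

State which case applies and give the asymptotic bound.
Master Theorem template: G(n) = a·G(n/b) + f(n).
Here: a=4, b=2, f(n)=6n^2
Compute log_b(a) = log_2(4) = 2.
f(n) = 6n^2 = Θ(n^2). Case 2: G(n) = Θ(n^2 log n).

Case 2: G(n) = Θ(n^2 log n)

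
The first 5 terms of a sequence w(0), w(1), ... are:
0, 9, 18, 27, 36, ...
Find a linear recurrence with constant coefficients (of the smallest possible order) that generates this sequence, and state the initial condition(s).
Look for the lowest-order linear relation among consecutive terms.
Observation: consecutive differences are constant (= 9).
Check at n=2: 1·9 + 9 = 18. ✓

w(n) = w(n-1) + 9, w(0) = 0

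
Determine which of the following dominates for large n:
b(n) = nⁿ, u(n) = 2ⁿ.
Comparing growth rates:
Growth-rate hierarchy: log n ≺ any polynomial ≺ any exponential cⁿ (c>1) ≺ n! ≺ nⁿ.
super-exponential nⁿ dominates exponential base 2 asymptotically.

b(n) grows faster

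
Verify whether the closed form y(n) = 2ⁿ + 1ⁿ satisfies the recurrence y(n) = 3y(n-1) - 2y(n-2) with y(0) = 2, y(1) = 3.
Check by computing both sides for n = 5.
From the recurrence with y(0) = 2, y(1) = 3:
  y(0) = 2, y(1) = 3, y(2) = 5, y(3) = 9, y(4) = 17, y(5) = 33
  so the recurrence gives y(5) = 33.
From the proposed closed form y(n) = 2ⁿ + 1ⁿ:
  y(5) = 33.
Both sides give 33 at n = 5, and the initial condition(s) match, so the closed form is consistent.

Yes, the closed form is correct.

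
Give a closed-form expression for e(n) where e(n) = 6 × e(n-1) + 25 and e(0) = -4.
Recurrence: e(n) = 6 × e(n-1) + 25, initial: e(0) = -4.
Try e(n) = A·6ⁿ + C. Substituting: A·6ⁿ + C = 6(A·6ⁿ⁻¹ + C) + 25 = A·6ⁿ + 6C + 25, so C = 6C + 25, giving C = -5. Then e(0) = A - 5 = -4 gives A = 1.

e(n) = 6ⁿ - 5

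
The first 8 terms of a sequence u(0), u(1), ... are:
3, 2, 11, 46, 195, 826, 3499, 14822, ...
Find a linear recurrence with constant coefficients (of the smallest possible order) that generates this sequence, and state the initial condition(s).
Look for the lowest-order linear relation among consecutive terms.
Observation: u(n) - 4·u(n-1) - (1)·u(n-2) = 0 holds for the shown terms, and no order-1 relation u(n) = α·u(n-1) + β fits.
Check at n=3: 4·11 + (1)·2 = 46. ✓

u(n) = 4u(n-1) + u(n-2), u(0) = 3, u(1) = 2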